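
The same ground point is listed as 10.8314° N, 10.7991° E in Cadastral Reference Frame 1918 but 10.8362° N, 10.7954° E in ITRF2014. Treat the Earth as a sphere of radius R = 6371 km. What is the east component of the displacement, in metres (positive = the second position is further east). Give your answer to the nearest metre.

ΔE = -404 m

Δφ = 10.8362° − 10.8314° = +0.0048°; Δλ = 10.7954° − 10.7991° = -0.0037°.
1° along a meridian = πR/180 = 111195 m.
ΔN = Δφ × 111195 = 533.7 m; ΔE = Δλ × 111195 × cos(10.8314°) = -0.0037 × 111195 × 0.982184 = -404.1 m.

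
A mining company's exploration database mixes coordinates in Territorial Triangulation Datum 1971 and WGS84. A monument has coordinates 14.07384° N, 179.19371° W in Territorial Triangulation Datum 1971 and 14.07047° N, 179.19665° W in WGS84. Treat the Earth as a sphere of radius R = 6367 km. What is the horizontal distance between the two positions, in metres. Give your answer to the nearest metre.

Δφ = 14.07047° − 14.07384° = -0.00337°; Δλ = -179.19665° − -179.19371° = -0.00294°.
1° along a meridian = πR/180 = 111125 m.
ΔN = Δφ × 111125 = -374.5 m; ΔE = Δλ × 111125 × cos(14.07384°) = -0.00294 × 111125 × 0.969983 = -316.9 m.
Distance = √(ΔE² + ΔN²) = √((-316.9)² + (-374.5)²) = 490.6 m.

491 m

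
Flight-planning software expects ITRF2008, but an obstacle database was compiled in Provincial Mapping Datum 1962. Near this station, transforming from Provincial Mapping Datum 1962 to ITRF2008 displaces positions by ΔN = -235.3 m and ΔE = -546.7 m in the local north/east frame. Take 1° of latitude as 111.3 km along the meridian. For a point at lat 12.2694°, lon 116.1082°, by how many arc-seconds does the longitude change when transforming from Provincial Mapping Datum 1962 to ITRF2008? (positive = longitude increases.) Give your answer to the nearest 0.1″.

Δλ = -18.1″

At latitude 12.2694°, cos φ = 0.977159.
1° of longitude at this latitude = 111.3 × cos φ = 108.76 km, so Δλ = -546.7 / 108757.8 = -0.0050268° = -18.096″.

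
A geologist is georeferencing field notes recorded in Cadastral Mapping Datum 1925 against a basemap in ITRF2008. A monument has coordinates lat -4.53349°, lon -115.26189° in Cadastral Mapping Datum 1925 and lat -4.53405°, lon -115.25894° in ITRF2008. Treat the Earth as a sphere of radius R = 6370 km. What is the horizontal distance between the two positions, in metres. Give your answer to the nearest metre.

Δφ = -4.53405° − -4.53349° = -0.00056°; Δλ = -115.25894° − -115.26189° = +0.00295°.
1° along a meridian = πR/180 = 111177 m.
ΔN = Δφ × 111177 = -62.3 m; ΔE = Δλ × 111177 × cos(-4.53349°) = +0.00295 × 111177 × 0.996871 = 326.9 m.
Distance = √(ΔE² + ΔN²) = √(326.9² + (-62.3)²) = 332.8 m.

333 m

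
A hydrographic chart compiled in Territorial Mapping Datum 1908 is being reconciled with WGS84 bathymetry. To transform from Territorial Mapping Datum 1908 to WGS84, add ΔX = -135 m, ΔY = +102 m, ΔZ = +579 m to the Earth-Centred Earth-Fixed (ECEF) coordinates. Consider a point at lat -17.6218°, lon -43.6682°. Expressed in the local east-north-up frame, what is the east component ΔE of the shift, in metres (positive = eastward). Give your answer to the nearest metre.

ΔE = -19 m

At φ = -17.6218°, λ = -43.6682°: sin φ = -0.302733, cos φ = 0.953076, sin λ = -0.690481, cos λ = 0.723350.
ΔE = −sin λ·ΔX + cos λ·ΔY = −(-0.690481)·(-135) + (0.723350)·(102) = -19.43 m.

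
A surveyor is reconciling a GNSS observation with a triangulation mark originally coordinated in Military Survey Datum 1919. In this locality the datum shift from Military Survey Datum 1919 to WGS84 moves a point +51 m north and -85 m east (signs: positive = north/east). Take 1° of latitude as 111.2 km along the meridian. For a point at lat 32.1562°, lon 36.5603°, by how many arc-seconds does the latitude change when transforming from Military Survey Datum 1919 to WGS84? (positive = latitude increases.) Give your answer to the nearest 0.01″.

Δφ = 1.65″

1° of latitude = 111.2 km, so Δφ = 51.0 / 111200 = 0.0004586° = 1.651″.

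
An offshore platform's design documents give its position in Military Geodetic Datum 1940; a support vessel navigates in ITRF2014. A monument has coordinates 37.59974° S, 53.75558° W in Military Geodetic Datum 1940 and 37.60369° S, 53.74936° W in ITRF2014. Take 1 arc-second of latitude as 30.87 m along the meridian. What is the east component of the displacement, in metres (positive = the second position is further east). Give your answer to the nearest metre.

Δφ = -37.60369° − -37.59974° = -0.00395°; Δλ = -53.74936° − -53.75558° = +0.00622°.
1° of latitude = 3600 × 30.87 = 111132 m.
ΔN = Δφ × 111132 = -439.0 m; ΔE = Δλ × 111132 × cos(-37.59974°) = +0.00622 × 111132 × 0.792292 = 547.7 m.

ΔE = 548 m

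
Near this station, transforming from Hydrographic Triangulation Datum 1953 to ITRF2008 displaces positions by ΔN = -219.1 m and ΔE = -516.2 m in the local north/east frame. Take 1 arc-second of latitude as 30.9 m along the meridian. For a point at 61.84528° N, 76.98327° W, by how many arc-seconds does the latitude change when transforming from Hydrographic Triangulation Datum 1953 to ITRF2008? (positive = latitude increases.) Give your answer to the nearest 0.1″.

1″ of latitude = 30.90 m, so Δφ = -219.1 / 30.90 = -7.091″.

Δφ = -7.1″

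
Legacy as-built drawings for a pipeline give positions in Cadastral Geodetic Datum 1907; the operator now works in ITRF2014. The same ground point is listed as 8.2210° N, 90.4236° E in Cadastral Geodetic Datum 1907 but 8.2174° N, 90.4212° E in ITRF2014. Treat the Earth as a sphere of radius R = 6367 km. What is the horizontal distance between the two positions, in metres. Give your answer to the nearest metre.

479 m

Δφ = 8.2174° − 8.2210° = -0.0036°; Δλ = 90.4212° − 90.4236° = -0.0024°.
1° along a meridian = πR/180 = 111125 m.
ΔN = Δφ × 111125 = -400.1 m; ΔE = Δλ × 111125 × cos(8.2210°) = -0.0024 × 111125 × 0.989724 = -264.0 m.
Distance = √(ΔE² + ΔN²) = √((-264.0)² + (-400.1)²) = 479.3 m.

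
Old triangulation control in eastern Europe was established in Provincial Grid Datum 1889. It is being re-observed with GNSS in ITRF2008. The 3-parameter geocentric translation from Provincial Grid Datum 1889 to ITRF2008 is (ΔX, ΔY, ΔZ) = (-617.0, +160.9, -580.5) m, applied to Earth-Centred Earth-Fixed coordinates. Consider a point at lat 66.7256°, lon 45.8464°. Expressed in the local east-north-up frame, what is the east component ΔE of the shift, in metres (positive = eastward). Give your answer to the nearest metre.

The local east axis at (φ, λ) is (−sin λ, cos λ, 0), so ΔE = −sin(45.8464°)·(-617.0) + cos(45.8464°)·160.9 = 554.76 m.

ΔE = 555 m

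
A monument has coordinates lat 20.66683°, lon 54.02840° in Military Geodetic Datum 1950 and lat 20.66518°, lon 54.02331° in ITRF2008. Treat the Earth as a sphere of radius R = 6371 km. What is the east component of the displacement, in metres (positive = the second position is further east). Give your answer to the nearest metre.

ΔE = -530 m

Δφ = 20.66518° − 20.66683° = -0.00165°; Δλ = 54.02331° − 54.02840° = -0.00509°.
1° along a meridian = πR/180 = 111195 m.
ΔN = Δφ × 111195 = -183.5 m; ΔE = Δλ × 111195 × cos(20.66683°) = -0.00509 × 111195 × 0.935649 = -529.6 m.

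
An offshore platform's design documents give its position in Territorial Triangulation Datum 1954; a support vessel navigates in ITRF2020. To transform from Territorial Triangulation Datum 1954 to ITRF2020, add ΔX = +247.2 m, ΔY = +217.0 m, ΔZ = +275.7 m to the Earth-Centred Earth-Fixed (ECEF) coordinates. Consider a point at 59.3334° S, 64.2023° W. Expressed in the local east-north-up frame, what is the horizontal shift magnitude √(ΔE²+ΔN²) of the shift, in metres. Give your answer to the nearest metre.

At φ = -59.3334°, λ = -64.2023°: sin φ = -0.860150, cos φ = 0.510042, sin λ = -0.900336, cos λ = 0.435195.
ΔE = −sin λ·ΔX + cos λ·ΔY = −(-0.900336)·(247.2) + (0.435195)·(217.0) = 317.00 m.
ΔN = −sin φ cos λ·ΔX − sin φ sin λ·ΔY + cos φ·ΔZ = −(-0.860150)(0.435195)(247.2) − (-0.860150)(-0.900336)(217.0) + (0.510042)(275.7) = 65.10 m.
Horizontal magnitude = √(ΔE² + ΔN²) = √(317.00² + 65.10²) = 323.62 m.

324 m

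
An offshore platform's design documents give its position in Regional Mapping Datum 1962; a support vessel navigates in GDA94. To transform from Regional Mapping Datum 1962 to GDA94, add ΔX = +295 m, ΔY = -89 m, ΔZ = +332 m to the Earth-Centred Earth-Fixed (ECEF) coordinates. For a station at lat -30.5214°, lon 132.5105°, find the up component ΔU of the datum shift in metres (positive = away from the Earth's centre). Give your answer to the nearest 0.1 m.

The local up (radial) axis is (cos φ cos λ, cos φ sin λ, sin φ), giving ΔU = -171.718 − 56.516 − 168.610 = -396.84 m.

ΔU = -396.8 m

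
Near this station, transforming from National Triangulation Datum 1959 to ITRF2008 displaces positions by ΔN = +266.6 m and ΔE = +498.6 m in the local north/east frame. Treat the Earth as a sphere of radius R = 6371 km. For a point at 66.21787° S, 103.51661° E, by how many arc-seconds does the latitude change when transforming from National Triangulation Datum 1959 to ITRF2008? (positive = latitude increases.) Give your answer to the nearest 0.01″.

On a sphere of radius R, 1 rad of latitude = R, so Δφ = ΔN / R = 266.6 / 6371000 = 4.1846e-05 rad = 8.631″.

Δφ = 8.63″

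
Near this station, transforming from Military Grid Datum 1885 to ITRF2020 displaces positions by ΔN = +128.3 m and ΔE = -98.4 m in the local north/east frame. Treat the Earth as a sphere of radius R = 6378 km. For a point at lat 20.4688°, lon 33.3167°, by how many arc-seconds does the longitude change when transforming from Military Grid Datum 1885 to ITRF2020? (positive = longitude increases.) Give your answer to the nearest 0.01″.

Δλ = -3.40″

At latitude 20.4688°, cos φ = 0.936863.
One radian of longitude at latitude φ spans R cos φ, so Δλ = ΔE / (R cos φ) = -98.4 / (6378000 × 0.936863) = -1.6468e-05 rad = -3.397″.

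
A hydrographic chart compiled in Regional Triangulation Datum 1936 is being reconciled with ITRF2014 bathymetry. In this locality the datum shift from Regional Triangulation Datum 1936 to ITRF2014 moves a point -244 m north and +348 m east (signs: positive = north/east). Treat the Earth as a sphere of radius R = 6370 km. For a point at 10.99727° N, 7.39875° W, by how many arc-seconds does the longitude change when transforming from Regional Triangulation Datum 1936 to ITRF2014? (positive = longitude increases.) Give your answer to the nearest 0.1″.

Δλ = 11.5″

At latitude 10.99727°, cos φ = 0.981636.
One radian of longitude at latitude φ spans R cos φ, so Δλ = ΔE / (R cos φ) = 348.0 / (6370000 × 0.981636) = 5.5653e-05 rad = 11.479″.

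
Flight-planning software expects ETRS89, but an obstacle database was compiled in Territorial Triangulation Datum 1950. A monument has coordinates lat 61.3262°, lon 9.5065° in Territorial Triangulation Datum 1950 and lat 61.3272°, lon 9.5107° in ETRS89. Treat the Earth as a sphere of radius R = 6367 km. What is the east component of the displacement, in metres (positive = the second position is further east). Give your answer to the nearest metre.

ΔE = 224 m

Δφ = 61.3272° − 61.3262° = +0.0010°; Δλ = 9.5107° − 9.5065° = +0.0042°.
1° along a meridian = πR/180 = 111125 m.
ΔN = Δφ × 111125 = 111.1 m; ΔE = Δλ × 111125 × cos(61.3262°) = +0.0042 × 111125 × 0.479822 = 223.9 m.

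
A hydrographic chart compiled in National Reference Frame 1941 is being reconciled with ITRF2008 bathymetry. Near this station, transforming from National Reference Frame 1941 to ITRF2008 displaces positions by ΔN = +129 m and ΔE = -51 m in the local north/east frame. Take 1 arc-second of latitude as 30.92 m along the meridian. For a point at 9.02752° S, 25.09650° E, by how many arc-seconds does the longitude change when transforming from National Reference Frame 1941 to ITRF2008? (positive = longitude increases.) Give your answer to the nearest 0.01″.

At latitude -9.02752°, cos φ = 0.987613.
1″ of longitude at this latitude = 30.92 × cos φ = 30.5370 m, so Δλ = -51.0 / 30.5370 = -1.670″.

Δλ = -1.67″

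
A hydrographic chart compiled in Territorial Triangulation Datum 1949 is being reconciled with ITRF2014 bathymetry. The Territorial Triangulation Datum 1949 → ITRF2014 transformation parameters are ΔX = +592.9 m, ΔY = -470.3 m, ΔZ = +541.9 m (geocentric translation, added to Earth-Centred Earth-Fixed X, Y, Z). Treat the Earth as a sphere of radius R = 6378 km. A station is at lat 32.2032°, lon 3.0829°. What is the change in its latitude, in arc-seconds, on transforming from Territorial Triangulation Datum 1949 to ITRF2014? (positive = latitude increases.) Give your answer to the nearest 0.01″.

Δφ = 5.06″

sin φ = 0.532924, cos φ = 0.846163, sin λ = 0.053781, cos λ = 0.998553.
North component: ΔN = −sin φ cos λ·ΔX − sin φ sin λ·ΔY + cos φ·ΔZ = −(0.532924)(0.998553)(592.9) − (0.532924)(0.053781)(-470.3) + (0.846163)(541.9) = 156.50 m.
1° of latitude spans πR/180 = 111317 m, so Δφ = 156.50 / 111317 × 3600 = 5.061″.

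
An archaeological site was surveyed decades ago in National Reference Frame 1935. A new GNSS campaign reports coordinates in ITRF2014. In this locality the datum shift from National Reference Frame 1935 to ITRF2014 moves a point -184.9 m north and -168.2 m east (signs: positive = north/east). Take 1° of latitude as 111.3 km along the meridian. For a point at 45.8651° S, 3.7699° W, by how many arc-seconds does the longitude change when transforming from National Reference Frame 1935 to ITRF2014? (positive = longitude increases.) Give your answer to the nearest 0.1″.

Δλ = -7.8″

At latitude -45.8651°, cos φ = 0.696350.
1° of longitude at this latitude = 111.3 × cos φ = 77.50 km, so Δλ = -168.2 / 77503.8 = -0.0021702° = -7.813″.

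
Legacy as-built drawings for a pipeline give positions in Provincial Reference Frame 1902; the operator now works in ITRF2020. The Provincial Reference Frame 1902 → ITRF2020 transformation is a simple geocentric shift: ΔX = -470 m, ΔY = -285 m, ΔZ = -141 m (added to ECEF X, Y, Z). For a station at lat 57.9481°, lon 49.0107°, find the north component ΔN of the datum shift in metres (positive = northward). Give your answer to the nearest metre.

The local north axis is (−sin φ cos λ, −sin φ sin λ, cos φ), giving ΔN = 261.289 + 182.335 − 74.827 = 368.80 m.

ΔN = 369 m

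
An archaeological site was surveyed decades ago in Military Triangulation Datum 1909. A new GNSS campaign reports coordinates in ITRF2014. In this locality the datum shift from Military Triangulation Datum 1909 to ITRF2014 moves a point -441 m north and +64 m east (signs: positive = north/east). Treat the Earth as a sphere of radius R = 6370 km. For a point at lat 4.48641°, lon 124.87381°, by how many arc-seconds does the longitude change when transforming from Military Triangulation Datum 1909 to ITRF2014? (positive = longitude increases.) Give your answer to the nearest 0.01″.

At latitude 4.48641°, cos φ = 0.996936.
One radian of longitude at latitude φ spans R cos φ, so Δλ = ΔE / (R cos φ) = 64.0 / (6370000 × 0.996936) = 1.0078e-05 rad = 2.079″.

Δλ = 2.08″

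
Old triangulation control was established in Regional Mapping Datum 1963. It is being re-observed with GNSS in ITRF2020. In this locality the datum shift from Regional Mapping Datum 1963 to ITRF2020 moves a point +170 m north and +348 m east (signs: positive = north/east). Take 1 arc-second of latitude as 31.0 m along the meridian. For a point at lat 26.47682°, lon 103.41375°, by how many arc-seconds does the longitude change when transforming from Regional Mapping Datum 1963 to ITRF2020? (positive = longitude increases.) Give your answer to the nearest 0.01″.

Δλ = 12.54″

At latitude 26.47682°, cos φ = 0.895115.
1″ of longitude at this latitude = 31.00 × cos φ = 27.7486 m, so Δλ = 348.0 / 27.7486 = 12.541″.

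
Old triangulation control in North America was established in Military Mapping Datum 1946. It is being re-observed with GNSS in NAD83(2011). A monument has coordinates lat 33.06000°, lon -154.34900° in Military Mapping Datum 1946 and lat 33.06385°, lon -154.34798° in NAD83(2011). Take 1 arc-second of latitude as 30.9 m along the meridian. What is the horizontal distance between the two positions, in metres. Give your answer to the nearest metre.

439 m

Δφ = 33.06385° − 33.06000° = +0.00385°; Δλ = -154.34798° − -154.34900° = +0.00102°.
1° of latitude = 3600 × 30.90 = 111240 m.
ΔN = Δφ × 111240 = 428.3 m; ΔE = Δλ × 111240 × cos(33.06000°) = +0.00102 × 111240 × 0.838100 = 95.1 m.
Distance = √(ΔE² + ΔN²) = √(95.1² + 428.3²) = 438.7 m.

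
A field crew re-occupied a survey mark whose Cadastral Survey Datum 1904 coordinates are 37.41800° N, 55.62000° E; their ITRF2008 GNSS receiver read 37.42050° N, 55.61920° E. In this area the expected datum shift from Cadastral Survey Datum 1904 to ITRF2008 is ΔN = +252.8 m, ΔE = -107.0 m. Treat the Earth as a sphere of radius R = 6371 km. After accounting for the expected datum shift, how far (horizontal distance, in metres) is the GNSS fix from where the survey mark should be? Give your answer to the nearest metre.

Observed coordinate differences: Δφ = +0.00250°, Δλ = -0.00080°.
Converting to metres (1° lat = 111195 m, cos φ = 0.794224): observed ΔN = 278.0 m, observed ΔE = -70.7 m.
Subtracting the expected shift leaves a residual of 278.0 − (252.8) = 25.2 m north and -70.7 − (-107.0) = 36.3 m east.
Residual distance = √(25.2² + 36.3²) = 44.2 m.

44 m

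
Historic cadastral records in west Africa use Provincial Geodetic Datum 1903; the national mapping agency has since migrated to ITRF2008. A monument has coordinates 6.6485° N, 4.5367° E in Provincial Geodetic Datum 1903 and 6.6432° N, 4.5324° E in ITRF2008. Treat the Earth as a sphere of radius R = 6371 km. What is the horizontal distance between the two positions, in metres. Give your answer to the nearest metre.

757 m

Δφ = 6.6432° − 6.6485° = -0.0053°; Δλ = 4.5324° − 4.5367° = -0.0043°.
1° along a meridian = πR/180 = 111195 m.
ΔN = Δφ × 111195 = -589.3 m; ΔE = Δλ × 111195 × cos(6.6485°) = -0.0043 × 111195 × 0.993275 = -474.9 m.
Distance = √(ΔE² + ΔN²) = √((-474.9)² + (-589.3)²) = 756.9 m.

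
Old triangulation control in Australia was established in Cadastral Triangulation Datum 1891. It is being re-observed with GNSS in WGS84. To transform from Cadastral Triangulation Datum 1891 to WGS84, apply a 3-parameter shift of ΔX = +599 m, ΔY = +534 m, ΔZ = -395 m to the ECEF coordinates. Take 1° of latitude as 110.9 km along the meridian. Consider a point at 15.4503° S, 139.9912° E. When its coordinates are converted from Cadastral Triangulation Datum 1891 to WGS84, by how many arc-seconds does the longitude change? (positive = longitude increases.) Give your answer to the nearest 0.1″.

sin φ = -0.266402, cos φ = 0.963862, sin λ = 0.642905, cos λ = -0.765946.
East component: ΔE = −sin λ·ΔX + cos λ·ΔY = −(0.642905)(599) + (-0.765946)(534) = -794.12 m.
1° of latitude spans 110900 m; at latitude φ, 1° of longitude spans that × cos φ = 106892.3 m, so Δλ = -794.12 / 106892.3 × 3600 = -26.745″.

Δλ = -26.7″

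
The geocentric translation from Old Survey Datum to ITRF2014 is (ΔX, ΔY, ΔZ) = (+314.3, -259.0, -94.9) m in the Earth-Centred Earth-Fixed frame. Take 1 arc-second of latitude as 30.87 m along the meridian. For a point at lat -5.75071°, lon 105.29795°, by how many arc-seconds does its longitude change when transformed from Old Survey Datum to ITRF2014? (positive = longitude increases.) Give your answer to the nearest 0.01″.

sin φ = -0.100200, cos φ = 0.994967, sin λ = 0.964567, cos λ = -0.263839.
East component: ΔE = −sin λ·ΔX + cos λ·ΔY = −(0.964567)(314.3) + (-0.263839)(-259.0) = -234.83 m.
1° of latitude spans 3600 × 30.87 = 111132 m; at latitude φ, 1° of longitude spans that × cos φ = 110572.7 m, so Δλ = -234.83 / 110572.7 × 3600 = -7.646″.

Δλ = -7.65″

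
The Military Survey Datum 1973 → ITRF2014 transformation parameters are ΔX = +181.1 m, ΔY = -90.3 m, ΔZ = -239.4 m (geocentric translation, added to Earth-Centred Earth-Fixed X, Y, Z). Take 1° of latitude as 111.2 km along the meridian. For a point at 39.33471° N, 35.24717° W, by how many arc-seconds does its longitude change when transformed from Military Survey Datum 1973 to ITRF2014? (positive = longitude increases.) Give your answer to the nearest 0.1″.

Δλ = 1.3″

sin φ = 0.633850, cos φ = 0.773456, sin λ = -0.577105, cos λ = 0.816670.
East component: ΔE = −sin λ·ΔX + cos λ·ΔY = −(-0.577105)(181.1) + (0.816670)(-90.3) = 30.77 m.
1° of latitude spans 111200 m; at latitude φ, 1° of longitude spans that × cos φ = 86008.3 m, so Δλ = 30.77 / 86008.3 × 3600 = 1.288″.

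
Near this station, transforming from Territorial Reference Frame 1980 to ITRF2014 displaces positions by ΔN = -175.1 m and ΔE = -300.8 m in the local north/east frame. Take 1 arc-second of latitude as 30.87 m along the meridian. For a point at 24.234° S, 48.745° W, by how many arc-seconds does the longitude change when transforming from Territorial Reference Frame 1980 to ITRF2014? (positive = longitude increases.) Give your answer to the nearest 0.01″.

Δλ = -10.69″

At latitude -24.234°, cos φ = 0.911877.
1″ of longitude at this latitude = 30.87 × cos φ = 28.1496 m, so Δλ = -300.8 / 28.1496 = -10.686″.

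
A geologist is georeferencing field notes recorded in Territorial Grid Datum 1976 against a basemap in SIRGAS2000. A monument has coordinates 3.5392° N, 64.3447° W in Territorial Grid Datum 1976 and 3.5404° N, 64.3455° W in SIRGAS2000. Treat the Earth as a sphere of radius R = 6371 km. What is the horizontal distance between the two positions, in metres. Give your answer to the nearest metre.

Δφ = 3.5404° − 3.5392° = +0.0012°; Δλ = -64.3455° − -64.3447° = -0.0008°.
1° along a meridian = πR/180 = 111195 m.
ΔN = Δφ × 111195 = 133.4 m; ΔE = Δλ × 111195 × cos(3.5392°) = -0.0008 × 111195 × 0.998093 = -88.8 m.
Distance = √(ΔE² + ΔN²) = √((-88.8)² + 133.4²) = 160.3 m.

160 m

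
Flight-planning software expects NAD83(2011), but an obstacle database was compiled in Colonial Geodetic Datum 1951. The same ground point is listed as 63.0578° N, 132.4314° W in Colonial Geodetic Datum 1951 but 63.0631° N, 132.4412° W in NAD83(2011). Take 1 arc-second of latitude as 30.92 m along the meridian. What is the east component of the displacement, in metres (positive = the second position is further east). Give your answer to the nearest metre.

ΔE = -494 m

Δφ = 63.0631° − 63.0578° = +0.0053°; Δλ = -132.4412° − -132.4314° = -0.0098°.
1° of latitude = 3600 × 30.92 = 111312 m.
ΔN = Δφ × 111312 = 590.0 m; ΔE = Δλ × 111312 × cos(63.0578°) = -0.0098 × 111312 × 0.453091 = -494.3 m.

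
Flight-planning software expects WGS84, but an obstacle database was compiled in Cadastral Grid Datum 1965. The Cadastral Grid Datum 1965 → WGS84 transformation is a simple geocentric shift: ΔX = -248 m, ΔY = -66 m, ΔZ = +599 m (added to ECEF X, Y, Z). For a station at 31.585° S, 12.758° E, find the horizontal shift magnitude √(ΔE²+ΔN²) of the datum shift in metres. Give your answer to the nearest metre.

376 m

The local east axis at (φ, λ) is (−sin λ, cos λ, 0), so ΔE = −sin(12.758°)·(-248) + cos(12.758°)·(-66) = -9.60 m.
The local north axis is (−sin φ cos λ, −sin φ sin λ, cos φ), giving ΔN = -126.686 − 7.634 + 510.267 = 375.95 m.
Horizontal magnitude = √(ΔE² + ΔN²) = √((-9.60)² + 375.95²) = 376.07 m.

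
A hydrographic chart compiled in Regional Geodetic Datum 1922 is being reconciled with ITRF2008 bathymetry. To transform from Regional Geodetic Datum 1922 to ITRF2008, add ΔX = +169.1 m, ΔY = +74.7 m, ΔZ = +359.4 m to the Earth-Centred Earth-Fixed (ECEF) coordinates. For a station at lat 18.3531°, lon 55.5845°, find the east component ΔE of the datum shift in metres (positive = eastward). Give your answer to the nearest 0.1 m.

The local east axis at (φ, λ) is (−sin λ, cos λ, 0), so ΔE = −sin(55.5845°)·169.1 + cos(55.5845°)·74.7 = -97.28 m.

ΔE = -97.3 m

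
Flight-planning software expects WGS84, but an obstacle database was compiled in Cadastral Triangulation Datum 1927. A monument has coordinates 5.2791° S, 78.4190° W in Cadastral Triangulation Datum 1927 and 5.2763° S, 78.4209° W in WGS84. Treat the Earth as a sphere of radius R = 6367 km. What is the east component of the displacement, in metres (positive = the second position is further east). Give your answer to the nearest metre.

Δφ = -5.2763° − -5.2791° = +0.0028°; Δλ = -78.4209° − -78.4190° = -0.0019°.
1° along a meridian = πR/180 = 111125 m.
ΔN = Δφ × 111125 = 311.2 m; ΔE = Δλ × 111125 × cos(-5.2791°) = -0.0019 × 111125 × 0.995758 = -210.2 m.

ΔE = -210 m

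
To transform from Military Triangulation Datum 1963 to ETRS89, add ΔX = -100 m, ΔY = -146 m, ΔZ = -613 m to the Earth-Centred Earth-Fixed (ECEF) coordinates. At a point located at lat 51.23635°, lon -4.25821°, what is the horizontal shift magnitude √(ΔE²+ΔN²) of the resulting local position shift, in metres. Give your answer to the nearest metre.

350 m

The local east axis at (φ, λ) is (−sin λ, cos λ, 0), so ΔE = −sin(-4.25821°)·(-100) + cos(-4.25821°)·(-146) = -153.02 m.
The local north axis is (−sin φ cos λ, −sin φ sin λ, cos φ), giving ΔN = 77.758 − 8.453 − 383.805 = -314.50 m.
Horizontal magnitude = √(ΔE² + ΔN²) = √((-153.02)² + (-314.50)²) = 349.75 m.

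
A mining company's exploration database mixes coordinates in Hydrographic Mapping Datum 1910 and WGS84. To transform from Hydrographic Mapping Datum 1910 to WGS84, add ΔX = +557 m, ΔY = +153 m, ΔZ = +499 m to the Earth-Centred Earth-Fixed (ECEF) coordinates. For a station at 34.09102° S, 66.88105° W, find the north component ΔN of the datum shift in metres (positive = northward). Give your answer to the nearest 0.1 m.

The local north axis is (−sin φ cos λ, −sin φ sin λ, cos φ), giving ΔN = 122.584 − 78.871 + 413.246 = 456.96 m.

ΔN = 457.0 m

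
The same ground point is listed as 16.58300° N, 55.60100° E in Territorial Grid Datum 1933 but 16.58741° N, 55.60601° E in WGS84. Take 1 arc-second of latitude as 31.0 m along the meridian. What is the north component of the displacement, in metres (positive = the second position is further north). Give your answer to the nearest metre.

Δφ = 16.58741° − 16.58300° = +0.00441°; Δλ = 55.60601° − 55.60100° = +0.00501°.
1° of latitude = 3600 × 31.00 = 111600 m.
ΔN = Δφ × 111600 = 492.2 m; ΔE = Δλ × 111600 × cos(16.58300°) = +0.00501 × 111600 × 0.958407 = 535.9 m.

ΔN = 492 m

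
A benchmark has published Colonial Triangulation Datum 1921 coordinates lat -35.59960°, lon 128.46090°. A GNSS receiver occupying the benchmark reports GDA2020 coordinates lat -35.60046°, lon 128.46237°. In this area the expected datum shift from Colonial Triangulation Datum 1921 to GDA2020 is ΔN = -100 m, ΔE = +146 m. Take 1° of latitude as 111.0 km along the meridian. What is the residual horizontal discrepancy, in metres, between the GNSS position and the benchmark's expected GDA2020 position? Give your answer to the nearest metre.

Observed coordinate differences: Δφ = -0.00086°, Δλ = +0.00147°.
Converting to metres (1° lat = 111000 m, cos φ = 0.813105): observed ΔN = -95.5 m, observed ΔE = 132.7 m.
Subtracting the expected shift leaves a residual of -95.5 − (-100) = 4.5 m north and 132.7 − (146) = -13.3 m east.
Residual distance = √(4.5² + (-13.3)²) = 14.1 m.

14 m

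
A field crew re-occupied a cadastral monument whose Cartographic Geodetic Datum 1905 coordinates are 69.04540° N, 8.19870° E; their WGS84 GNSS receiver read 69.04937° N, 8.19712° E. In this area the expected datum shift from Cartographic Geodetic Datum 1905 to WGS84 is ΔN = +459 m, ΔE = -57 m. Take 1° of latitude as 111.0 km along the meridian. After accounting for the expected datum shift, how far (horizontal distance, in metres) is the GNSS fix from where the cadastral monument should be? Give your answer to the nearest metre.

19 m

Observed coordinate differences: Δφ = +0.00397°, Δλ = -0.00158°.
Converting to metres (1° lat = 111000 m, cos φ = 0.357628): observed ΔN = 440.7 m, observed ΔE = -62.7 m.
Subtracting the expected shift leaves a residual of 440.7 − (459) = -18.3 m north and -62.7 − (-57) = -5.7 m east.
Residual distance = √((-18.3)² + (-5.7)²) = 19.2 m.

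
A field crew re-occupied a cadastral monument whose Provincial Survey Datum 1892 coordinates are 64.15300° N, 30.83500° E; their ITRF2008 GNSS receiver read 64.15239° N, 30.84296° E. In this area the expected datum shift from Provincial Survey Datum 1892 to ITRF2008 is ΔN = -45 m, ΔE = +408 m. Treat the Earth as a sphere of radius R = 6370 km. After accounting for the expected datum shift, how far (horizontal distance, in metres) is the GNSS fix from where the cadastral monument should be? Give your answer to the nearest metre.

Observed coordinate differences: Δφ = -0.00061°, Δλ = +0.00796°.
Converting to metres (1° lat = 111177 m, cos φ = 0.435969): observed ΔN = -67.8 m, observed ΔE = 385.8 m.
Subtracting the expected shift leaves a residual of -67.8 − (-45) = -22.8 m north and 385.8 − (408) = -22.2 m east.
Residual distance = √((-22.8)² + (-22.2)²) = 31.8 m.

32 m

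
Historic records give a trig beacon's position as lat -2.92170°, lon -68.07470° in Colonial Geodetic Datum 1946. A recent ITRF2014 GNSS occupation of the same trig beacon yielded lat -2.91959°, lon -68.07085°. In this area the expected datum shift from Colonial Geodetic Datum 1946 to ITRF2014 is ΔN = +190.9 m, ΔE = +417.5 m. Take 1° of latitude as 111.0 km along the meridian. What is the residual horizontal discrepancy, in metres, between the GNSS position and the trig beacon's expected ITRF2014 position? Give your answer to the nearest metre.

Observed coordinate differences: Δφ = +0.00211°, Δλ = +0.00385°.
Converting to metres (1° lat = 111000 m, cos φ = 0.998700): observed ΔN = 234.2 m, observed ΔE = 426.8 m.
Subtracting the expected shift leaves a residual of 234.2 − (190.9) = 43.3 m north and 426.8 − (417.5) = 9.3 m east.
Residual distance = √(43.3² + 9.3²) = 44.3 m.

44 m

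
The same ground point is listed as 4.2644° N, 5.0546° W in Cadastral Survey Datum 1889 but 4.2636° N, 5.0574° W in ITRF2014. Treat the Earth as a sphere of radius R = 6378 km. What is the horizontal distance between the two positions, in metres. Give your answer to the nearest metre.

Δφ = 4.2636° − 4.2644° = -0.0008°; Δλ = -5.0574° − -5.0546° = -0.0028°.
1° along a meridian = πR/180 = 111317 m.
ΔN = Δφ × 111317 = -89.1 m; ΔE = Δλ × 111317 × cos(4.2644°) = -0.0028 × 111317 × 0.997232 = -310.8 m.
Distance = √(ΔE² + ΔN²) = √((-310.8)² + (-89.1)²) = 323.3 m.

323 m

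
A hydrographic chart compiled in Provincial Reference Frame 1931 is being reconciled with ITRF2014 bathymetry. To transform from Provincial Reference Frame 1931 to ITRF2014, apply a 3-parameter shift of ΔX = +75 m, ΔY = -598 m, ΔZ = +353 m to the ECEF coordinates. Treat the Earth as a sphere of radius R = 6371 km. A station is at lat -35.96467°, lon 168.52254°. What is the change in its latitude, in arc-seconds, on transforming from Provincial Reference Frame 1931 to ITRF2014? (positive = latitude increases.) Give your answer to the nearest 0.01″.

sin φ = -0.587286, cos φ = 0.809379, sin λ = 0.198982, cos λ = -0.980003.
North component: ΔN = −sin φ cos λ·ΔX − sin φ sin λ·ΔY + cos φ·ΔZ = −(-0.587286)(-0.980003)(75) − (-0.587286)(0.198982)(-598) + (0.809379)(353) = 172.66 m.
1° of latitude spans πR/180 = 111195 m, so Δφ = 172.66 / 111195 × 3600 = 5.590″.

Δφ = 5.59″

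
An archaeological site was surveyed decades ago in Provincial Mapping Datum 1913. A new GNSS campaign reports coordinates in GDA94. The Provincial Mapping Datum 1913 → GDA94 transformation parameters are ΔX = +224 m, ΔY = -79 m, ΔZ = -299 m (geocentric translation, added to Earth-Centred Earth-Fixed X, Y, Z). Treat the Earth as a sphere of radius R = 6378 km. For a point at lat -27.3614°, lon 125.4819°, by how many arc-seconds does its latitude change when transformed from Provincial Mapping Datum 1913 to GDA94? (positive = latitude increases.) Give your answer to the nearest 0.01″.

Δφ = -11.48″

sin φ = -0.459602, cos φ = 0.888125, sin λ = 0.814299, cos λ = -0.580446.
North component: ΔN = −sin φ cos λ·ΔX − sin φ sin λ·ΔY + cos φ·ΔZ = −(-0.459602)(-0.580446)(224) − (-0.459602)(0.814299)(-79) + (0.888125)(-299) = -354.87 m.
1° of latitude spans πR/180 = 111317 m, so Δφ = -354.87 / 111317 × 3600 = -11.477″.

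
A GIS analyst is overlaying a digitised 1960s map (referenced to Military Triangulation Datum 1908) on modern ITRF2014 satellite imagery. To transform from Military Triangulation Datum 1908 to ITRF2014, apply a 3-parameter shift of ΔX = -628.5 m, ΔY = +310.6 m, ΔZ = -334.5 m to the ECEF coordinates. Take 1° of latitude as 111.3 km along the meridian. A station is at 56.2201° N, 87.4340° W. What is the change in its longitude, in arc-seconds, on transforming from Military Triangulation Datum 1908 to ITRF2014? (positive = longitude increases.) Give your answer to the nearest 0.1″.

sin φ = 0.831180, cos φ = 0.556004, sin λ = -0.998997, cos λ = 0.044770.
East component: ΔE = −sin λ·ΔX + cos λ·ΔY = −(-0.998997)(-628.5) + (0.044770)(310.6) = -613.96 m.
1° of latitude spans 111300 m; at latitude φ, 1° of longitude spans that × cos φ = 61883.3 m, so Δλ = -613.96 / 61883.3 × 3600 = -35.717″.

Δλ = -35.7″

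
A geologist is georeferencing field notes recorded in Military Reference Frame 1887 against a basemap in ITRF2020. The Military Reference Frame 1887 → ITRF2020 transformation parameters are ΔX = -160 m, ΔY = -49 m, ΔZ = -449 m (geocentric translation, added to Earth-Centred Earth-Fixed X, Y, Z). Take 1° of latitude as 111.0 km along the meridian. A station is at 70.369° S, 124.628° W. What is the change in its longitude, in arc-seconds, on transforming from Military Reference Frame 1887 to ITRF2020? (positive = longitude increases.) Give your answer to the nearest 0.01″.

Δλ = -10.02″

sin φ = -0.941876, cos φ = 0.335961, sin λ = -0.822859, cos λ = -0.568246.
East component: ΔE = −sin λ·ΔX + cos λ·ΔY = −(-0.822859)(-160) + (-0.568246)(-49) = -103.81 m.
1° of latitude spans 111000 m; at latitude φ, 1° of longitude spans that × cos φ = 37291.7 m, so Δλ = -103.81 / 37291.7 × 3600 = -10.022″.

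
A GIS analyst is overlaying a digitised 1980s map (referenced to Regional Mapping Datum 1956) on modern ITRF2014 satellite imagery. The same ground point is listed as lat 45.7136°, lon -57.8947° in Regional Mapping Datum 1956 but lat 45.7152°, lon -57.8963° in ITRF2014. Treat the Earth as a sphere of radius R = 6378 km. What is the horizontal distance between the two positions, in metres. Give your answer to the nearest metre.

Δφ = 45.7152° − 45.7136° = +0.0016°; Δλ = -57.8963° − -57.8947° = -0.0016°.
1° along a meridian = πR/180 = 111317 m.
ΔN = Δφ × 111317 = 178.1 m; ΔE = Δλ × 111317 × cos(45.7136°) = -0.0016 × 111317 × 0.698245 = -124.4 m.
Distance = √(ΔE² + ΔN²) = √((-124.4)² + 178.1²) = 217.2 m.

217 m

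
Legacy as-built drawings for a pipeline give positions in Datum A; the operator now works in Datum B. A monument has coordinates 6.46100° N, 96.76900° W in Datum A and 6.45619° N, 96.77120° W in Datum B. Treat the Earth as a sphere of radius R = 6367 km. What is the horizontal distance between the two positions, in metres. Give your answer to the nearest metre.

Δφ = 6.45619° − 6.46100° = -0.00481°; Δλ = -96.77120° − -96.76900° = -0.00220°.
1° along a meridian = πR/180 = 111125 m.
ΔN = Δφ × 111125 = -534.5 m; ΔE = Δλ × 111125 × cos(6.46100°) = -0.00220 × 111125 × 0.993649 = -242.9 m.
Distance = √(ΔE² + ΔN²) = √((-242.9)² + (-534.5)²) = 587.1 m.

587 m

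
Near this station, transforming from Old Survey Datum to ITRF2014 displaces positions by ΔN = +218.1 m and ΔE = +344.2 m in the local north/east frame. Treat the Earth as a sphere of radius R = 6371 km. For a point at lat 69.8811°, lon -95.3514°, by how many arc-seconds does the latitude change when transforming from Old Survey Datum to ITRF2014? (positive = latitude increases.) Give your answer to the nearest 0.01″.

On a sphere of radius R, 1 rad of latitude = R, so Δφ = ΔN / R = 218.1 / 6371000 = 3.4233e-05 rad = 7.061″.

Δφ = 7.06″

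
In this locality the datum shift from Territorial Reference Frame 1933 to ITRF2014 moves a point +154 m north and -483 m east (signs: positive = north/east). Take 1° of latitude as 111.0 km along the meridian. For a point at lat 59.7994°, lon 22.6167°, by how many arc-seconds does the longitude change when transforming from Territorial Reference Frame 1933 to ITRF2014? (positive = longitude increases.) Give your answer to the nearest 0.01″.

At latitude 59.7994°, cos φ = 0.503029.
1° of longitude at this latitude = 111.0 × cos φ = 55.84 km, so Δλ = -483.0 / 55836.2 = -0.0086503° = -31.141″.

Δλ = -31.14″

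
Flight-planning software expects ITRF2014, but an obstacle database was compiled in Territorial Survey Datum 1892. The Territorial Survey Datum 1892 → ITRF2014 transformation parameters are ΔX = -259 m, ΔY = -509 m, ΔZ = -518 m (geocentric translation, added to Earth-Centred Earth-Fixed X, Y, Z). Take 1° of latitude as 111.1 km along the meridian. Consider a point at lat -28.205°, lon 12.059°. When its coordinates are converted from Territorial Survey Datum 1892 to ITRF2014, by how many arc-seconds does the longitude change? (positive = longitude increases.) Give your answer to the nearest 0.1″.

Δλ = -16.3″

sin φ = -0.472628, cos φ = 0.881262, sin λ = 0.208919, cos λ = 0.977933.
East component: ΔE = −sin λ·ΔX + cos λ·ΔY = −(0.208919)(-259) + (0.977933)(-509) = -443.66 m.
1° of latitude spans 111100 m; at latitude φ, 1° of longitude spans that × cos φ = 97908.2 m, so Δλ = -443.66 / 97908.2 × 3600 = -16.313″.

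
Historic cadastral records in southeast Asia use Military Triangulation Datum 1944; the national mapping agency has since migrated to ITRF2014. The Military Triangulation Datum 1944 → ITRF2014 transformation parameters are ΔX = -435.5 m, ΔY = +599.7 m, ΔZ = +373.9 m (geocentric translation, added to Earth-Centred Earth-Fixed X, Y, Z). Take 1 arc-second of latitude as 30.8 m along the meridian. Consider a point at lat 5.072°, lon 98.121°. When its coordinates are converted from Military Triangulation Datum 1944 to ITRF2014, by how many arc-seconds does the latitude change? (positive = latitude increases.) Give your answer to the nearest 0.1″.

Δφ = 10.2″

sin φ = 0.088408, cos φ = 0.996084, sin λ = 0.989972, cos λ = -0.141264.
North component: ΔN = −sin φ cos λ·ΔX − sin φ sin λ·ΔY + cos φ·ΔZ = −(0.088408)(-0.141264)(-435.5) − (0.088408)(0.989972)(599.7) + (0.996084)(373.9) = 314.51 m.
1° of latitude spans 3600 × 30.80 = 110880 m, so Δφ = 314.51 / 110880 × 3600 = 10.211″.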